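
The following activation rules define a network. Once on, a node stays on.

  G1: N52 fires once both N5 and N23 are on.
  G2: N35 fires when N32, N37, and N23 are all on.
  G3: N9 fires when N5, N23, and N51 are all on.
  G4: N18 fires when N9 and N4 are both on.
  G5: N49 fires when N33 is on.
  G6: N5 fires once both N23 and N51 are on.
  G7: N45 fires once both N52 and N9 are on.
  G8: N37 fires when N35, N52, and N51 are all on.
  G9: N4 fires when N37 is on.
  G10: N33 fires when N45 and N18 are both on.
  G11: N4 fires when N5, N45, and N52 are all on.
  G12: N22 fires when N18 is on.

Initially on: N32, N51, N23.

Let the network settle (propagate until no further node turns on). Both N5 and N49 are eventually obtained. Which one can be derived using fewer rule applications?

N5: N23 and N51 are on, so N5 fires (G6). [1 rule application]
N49: N23 and N51 are on, so N5 fires (G6). N5, N23, and N51 are on, so N9 fires (G3). G1: N5 and N23 on → N52 on. N52 and N9 are on, so N45 fires (G7). N5, N45, and N52 are on, so N4 fires (G11). G4: N9 and N4 on → N18 on. N45 and N18 are on, so N33 fires (G10). N33 is on, so N49 fires (G5). [8 rule applications]
N5 needs fewer.

N5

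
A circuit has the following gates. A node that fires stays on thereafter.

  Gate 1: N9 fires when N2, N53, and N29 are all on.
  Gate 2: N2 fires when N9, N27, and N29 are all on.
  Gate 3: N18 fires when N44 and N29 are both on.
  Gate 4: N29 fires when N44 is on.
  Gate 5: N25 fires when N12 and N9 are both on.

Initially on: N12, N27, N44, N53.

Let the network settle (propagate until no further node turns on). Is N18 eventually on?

Yes

N44 is on, so N29 fires (Gate 4).
Gate 3: N44 and N29 on → N18 on.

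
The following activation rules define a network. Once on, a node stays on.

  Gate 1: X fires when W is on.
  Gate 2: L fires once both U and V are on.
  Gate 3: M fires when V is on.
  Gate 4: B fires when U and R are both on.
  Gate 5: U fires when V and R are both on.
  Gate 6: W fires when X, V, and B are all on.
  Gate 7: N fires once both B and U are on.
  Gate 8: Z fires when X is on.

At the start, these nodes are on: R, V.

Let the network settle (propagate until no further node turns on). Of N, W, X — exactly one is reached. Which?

Gate 5: V and R on → U on.
U and R are on, so B fires (Gate 4).
Gate 7: B and U on → N on.
X would need W (Gate 1), but W never turns on. W would need X, V, and B (Gate 6), but X never turns on.

N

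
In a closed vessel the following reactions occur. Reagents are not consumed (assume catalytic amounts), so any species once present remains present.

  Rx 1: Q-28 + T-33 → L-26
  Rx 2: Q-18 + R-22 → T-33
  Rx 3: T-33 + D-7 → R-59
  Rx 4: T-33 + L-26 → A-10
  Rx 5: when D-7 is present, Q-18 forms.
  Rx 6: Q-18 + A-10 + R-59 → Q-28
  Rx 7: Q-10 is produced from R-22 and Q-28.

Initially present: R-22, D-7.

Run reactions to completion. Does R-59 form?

D-7 present → Q-18 forms (Rx 5).
Q-18 and R-22 present → T-33 forms (Rx 2).
T-33 and D-7 present → R-59 forms (Rx 3).

Yes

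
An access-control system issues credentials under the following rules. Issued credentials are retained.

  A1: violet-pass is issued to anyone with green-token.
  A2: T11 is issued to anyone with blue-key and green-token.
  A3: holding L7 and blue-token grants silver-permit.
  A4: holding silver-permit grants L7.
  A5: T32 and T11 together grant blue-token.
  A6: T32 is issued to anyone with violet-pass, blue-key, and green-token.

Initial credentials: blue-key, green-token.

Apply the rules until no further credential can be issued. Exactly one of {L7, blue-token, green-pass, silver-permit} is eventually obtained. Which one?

blue-token

Holding blue-key and green-token grants T11 (A2).
Holding green-token grants violet-pass (A1).
Holding violet-pass, blue-key, and green-token grants T32 (A6).
Holding T32 and T11 grants blue-token (A5).
No rule produces green-pass, and it is not given. silver-permit would need L7 and blue-token (A3), but L7 is never granted. L7 would need silver-permit (A4), but silver-permit is never granted.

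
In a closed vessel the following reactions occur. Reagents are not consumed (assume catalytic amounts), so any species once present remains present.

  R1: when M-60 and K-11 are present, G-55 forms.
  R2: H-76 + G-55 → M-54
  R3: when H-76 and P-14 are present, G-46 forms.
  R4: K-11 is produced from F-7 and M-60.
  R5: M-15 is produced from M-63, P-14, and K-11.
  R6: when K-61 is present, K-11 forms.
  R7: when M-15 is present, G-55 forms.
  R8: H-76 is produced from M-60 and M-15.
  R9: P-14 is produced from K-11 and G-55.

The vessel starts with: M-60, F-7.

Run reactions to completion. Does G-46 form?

No

G-46 would need H-76 and P-14 (R3), but H-76 never forms.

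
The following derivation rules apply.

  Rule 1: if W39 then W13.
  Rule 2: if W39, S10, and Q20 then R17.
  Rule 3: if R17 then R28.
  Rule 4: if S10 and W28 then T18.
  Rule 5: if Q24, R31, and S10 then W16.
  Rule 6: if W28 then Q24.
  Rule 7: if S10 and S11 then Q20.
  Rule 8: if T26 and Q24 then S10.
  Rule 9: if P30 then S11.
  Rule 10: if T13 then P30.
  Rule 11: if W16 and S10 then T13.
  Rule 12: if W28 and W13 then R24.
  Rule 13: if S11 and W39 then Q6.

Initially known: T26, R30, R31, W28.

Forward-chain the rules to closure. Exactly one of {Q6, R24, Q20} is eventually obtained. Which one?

From W28, Rule 6 gives Q24.
T26 and Q24 hold, so S10 follows (Rule 8).
Q24, R31, and S10 hold, so W16 follows (Rule 5).
From W16 and S10, Rule 11 gives T13.
From T13, Rule 10 gives P30.
From P30, Rule 9 gives S11.
S10 and S11 hold, so Q20 follows (Rule 7).
Q6 would need S11 and W39 (Rule 13), but W39 is never established. R24 would need W28 and W13 (Rule 12), but W13 is never established.

Q20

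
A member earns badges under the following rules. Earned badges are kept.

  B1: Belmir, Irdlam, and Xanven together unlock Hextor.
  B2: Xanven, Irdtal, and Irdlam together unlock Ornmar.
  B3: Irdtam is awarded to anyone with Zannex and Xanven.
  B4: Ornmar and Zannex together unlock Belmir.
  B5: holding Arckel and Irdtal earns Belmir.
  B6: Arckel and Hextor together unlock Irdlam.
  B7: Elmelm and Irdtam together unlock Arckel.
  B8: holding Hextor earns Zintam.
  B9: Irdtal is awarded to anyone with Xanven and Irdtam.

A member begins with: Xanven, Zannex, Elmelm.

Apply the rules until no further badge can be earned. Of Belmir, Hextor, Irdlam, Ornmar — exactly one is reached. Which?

With Zannex and Xanven, Irdtam is earned (B3).
With Xanven and Irdtam, Irdtal is earned (B9).
With Elmelm and Irdtam, Arckel is earned (B7).
With Arckel and Irdtal, Belmir is earned (B5).
Ornmar would need Xanven, Irdtal, and Irdlam (B2), but Irdlam is never earned. Hextor would need Belmir, Irdlam, and Xanven (B1), but Irdlam is never earned. Irdlam would need Arckel and Hextor (B6), but Hextor is never earned.

Belmir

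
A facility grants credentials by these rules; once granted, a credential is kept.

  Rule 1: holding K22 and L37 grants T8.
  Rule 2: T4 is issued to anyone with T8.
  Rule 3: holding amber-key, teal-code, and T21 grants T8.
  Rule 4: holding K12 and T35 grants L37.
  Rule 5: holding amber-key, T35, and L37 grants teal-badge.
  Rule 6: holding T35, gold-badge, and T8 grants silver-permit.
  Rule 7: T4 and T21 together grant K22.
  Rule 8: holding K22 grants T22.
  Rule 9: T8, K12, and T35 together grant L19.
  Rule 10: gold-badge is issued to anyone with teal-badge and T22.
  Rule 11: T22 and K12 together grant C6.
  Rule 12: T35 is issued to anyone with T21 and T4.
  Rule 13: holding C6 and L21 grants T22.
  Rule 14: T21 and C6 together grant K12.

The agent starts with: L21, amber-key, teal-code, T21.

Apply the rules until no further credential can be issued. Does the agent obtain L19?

No

L19 would need T8, K12, and T35 (Rule 9), but K12 is never granted.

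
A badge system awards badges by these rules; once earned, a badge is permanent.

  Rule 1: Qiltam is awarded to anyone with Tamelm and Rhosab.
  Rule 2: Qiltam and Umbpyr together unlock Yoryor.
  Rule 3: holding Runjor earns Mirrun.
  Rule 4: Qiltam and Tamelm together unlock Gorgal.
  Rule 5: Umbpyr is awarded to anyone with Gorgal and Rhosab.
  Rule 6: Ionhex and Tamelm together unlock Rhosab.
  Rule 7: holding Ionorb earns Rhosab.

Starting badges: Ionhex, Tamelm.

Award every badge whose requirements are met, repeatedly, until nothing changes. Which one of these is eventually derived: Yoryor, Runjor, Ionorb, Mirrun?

Yoryor

With Ionhex and Tamelm, Rhosab is earned (Rule 6).
With Tamelm and Rhosab, Qiltam is earned (Rule 1).
With Qiltam and Tamelm, Gorgal is earned (Rule 4).
With Gorgal and Rhosab, Umbpyr is earned (Rule 5).
With Qiltam and Umbpyr, Yoryor is earned (Rule 2).
No rule produces Ionorb, and it is not given. Mirrun would need Runjor (Rule 3), but Runjor is never earned. No rule produces Runjor, and it is not given.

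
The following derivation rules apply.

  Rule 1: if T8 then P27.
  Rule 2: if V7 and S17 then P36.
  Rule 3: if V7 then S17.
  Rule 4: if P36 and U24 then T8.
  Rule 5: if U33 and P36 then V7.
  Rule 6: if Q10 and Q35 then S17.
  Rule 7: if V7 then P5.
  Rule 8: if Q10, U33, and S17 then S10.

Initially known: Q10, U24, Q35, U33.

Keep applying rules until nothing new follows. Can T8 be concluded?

T8 would need P36 and U24 (Rule 4), but P36 is never established.

No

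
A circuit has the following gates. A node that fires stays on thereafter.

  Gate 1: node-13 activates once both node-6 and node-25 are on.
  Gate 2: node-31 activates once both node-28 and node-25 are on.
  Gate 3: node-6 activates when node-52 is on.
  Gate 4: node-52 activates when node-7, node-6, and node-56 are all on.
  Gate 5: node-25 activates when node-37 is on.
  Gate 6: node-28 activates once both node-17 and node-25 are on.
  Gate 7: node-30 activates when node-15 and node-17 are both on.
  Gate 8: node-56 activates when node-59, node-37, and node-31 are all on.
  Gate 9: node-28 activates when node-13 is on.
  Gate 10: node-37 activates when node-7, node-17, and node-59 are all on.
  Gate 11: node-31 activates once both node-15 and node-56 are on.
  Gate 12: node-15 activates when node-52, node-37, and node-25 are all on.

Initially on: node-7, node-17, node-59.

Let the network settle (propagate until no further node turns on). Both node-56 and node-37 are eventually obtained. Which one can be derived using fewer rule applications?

node-37

node-37: Gate 10: node-7, node-17, and node-59 on → node-37 on. [1 rule application]
node-56: node-7, node-17, and node-59 are on, so node-37 activates (Gate 10). Gate 5: node-37 on → node-25 on. Gate 6: node-17 and node-25 on → node-28 on. Gate 2: node-28 and node-25 on → node-31 on. node-59, node-37, and node-31 are on, so node-56 activates (Gate 8). [5 rule applications]
node-37 needs fewer.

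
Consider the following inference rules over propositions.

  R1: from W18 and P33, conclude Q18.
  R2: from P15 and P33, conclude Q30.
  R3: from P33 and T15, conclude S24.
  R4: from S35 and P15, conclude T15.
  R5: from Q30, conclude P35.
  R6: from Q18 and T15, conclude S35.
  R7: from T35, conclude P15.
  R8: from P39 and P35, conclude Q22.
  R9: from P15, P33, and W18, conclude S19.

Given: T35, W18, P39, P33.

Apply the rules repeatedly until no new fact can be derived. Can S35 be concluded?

No

S35 would need Q18 and T15 (R6), but T15 is never established.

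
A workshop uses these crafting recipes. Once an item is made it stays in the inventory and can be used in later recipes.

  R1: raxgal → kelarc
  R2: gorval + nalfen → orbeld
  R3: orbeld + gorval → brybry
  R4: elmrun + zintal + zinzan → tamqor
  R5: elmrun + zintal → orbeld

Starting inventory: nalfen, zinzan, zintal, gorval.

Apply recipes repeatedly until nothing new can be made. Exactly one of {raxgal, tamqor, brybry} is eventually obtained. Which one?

Using R2, gorval and nalfen make orbeld.
orbeld + gorval → brybry (R3).
tamqor would need elmrun, zintal, and zinzan (R4), but elmrun is never obtained. No rule produces raxgal, and it is not given.

brybry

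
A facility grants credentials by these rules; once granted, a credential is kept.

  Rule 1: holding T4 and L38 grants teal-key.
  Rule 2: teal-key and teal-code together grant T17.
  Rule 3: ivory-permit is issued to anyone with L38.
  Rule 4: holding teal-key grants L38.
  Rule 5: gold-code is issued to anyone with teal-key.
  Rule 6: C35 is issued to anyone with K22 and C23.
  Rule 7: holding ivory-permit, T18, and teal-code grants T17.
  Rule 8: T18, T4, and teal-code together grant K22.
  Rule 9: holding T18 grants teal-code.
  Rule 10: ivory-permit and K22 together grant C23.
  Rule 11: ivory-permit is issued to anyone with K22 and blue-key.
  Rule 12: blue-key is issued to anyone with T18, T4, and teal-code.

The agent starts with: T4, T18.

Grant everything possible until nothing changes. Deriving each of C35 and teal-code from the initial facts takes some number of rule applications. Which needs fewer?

teal-code: Holding T18 grants teal-code (Rule 9). [1 rule application]
C35: Holding T18 grants teal-code (Rule 9). Holding T18, T4, and teal-code grants K22 (Rule 8). Holding T18, T4, and teal-code grants blue-key (Rule 12). Holding K22 and blue-key grants ivory-permit (Rule 11). Holding ivory-permit and K22 grants C23 (Rule 10). Holding K22 and C23 grants C35 (Rule 6). [6 rule applications]
teal-code needs fewer.

teal-code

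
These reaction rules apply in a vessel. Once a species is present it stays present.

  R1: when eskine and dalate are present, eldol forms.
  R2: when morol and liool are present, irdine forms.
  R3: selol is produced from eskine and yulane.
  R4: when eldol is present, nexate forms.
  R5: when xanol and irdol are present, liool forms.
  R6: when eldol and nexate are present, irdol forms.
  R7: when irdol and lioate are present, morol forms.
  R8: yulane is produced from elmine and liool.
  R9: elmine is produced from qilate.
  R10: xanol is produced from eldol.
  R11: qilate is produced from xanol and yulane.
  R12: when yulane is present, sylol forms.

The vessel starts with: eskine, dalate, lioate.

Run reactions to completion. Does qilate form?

qilate would need xanol and yulane (R11), but yulane never forms.

No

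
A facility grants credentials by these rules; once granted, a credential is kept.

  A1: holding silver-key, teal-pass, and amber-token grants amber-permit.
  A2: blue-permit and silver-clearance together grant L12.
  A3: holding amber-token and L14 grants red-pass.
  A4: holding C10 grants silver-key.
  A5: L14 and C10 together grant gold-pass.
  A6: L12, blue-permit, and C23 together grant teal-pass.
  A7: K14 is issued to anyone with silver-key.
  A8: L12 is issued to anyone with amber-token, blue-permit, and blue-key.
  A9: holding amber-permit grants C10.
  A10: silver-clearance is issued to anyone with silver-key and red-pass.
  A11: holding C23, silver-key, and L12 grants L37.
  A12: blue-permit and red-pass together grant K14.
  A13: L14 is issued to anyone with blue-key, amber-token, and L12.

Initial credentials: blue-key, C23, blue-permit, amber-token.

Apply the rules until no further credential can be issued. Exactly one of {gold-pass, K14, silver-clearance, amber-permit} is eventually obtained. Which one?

Holding amber-token, blue-permit, and blue-key grants L12 (A8).
Holding blue-key, amber-token, and L12 grants L14 (A13).
Holding amber-token and L14 grants red-pass (A3).
Holding blue-permit and red-pass grants K14 (A12).
silver-clearance would need silver-key and red-pass (A10), but silver-key is never granted. amber-permit would need silver-key, teal-pass, and amber-token (A1), but silver-key is never granted. gold-pass would need L14 and C10 (A5), but C10 is never granted.

K14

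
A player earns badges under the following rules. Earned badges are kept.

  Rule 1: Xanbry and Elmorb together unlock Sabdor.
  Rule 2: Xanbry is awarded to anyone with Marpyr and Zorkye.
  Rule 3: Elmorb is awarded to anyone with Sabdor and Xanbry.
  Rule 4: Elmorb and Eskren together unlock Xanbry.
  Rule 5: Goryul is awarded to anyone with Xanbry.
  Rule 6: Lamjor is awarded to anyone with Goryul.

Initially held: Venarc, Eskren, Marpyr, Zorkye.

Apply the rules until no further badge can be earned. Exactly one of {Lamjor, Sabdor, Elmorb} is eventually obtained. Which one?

Lamjor

With Marpyr and Zorkye, Xanbry is earned (Rule 2).
With Xanbry, Goryul is earned (Rule 5).
With Goryul, Lamjor is earned (Rule 6).
Elmorb would need Sabdor and Xanbry (Rule 3), but Sabdor is never earned. Sabdor would need Xanbry and Elmorb (Rule 1), but Elmorb is never earned.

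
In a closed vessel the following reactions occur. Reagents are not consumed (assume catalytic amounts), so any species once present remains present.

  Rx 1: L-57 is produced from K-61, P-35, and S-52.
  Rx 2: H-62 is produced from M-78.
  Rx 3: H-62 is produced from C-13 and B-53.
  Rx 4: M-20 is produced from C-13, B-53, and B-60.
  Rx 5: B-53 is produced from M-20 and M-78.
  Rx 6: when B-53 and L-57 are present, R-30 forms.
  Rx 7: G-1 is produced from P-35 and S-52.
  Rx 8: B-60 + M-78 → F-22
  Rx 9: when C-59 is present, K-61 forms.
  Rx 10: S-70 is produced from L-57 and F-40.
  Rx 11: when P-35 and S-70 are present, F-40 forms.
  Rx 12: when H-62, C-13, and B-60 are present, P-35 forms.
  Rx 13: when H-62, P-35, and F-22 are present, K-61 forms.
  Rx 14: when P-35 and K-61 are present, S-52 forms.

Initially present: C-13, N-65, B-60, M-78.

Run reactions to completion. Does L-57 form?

Yes

B-60 and M-78 present → F-22 forms (Rx 8).
M-78 present → H-62 forms (Rx 2).
H-62, C-13, and B-60 present → P-35 forms (Rx 12).
H-62, P-35, and F-22 present → K-61 forms (Rx 13).
P-35 and K-61 present → S-52 forms (Rx 14).
K-61, P-35, and S-52 present → L-57 forms (Rx 1).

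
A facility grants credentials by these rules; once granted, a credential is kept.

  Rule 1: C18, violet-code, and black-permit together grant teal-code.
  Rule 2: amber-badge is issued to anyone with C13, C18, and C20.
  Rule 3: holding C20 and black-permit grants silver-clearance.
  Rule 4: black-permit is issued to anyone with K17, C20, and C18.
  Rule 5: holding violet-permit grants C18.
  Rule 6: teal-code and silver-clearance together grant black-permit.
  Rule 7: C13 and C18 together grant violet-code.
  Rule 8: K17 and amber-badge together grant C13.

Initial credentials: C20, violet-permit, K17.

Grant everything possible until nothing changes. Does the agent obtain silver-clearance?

Holding violet-permit grants C18 (Rule 5).
Holding K17, C20, and C18 grants black-permit (Rule 4).
Holding C20 and black-permit grants silver-clearance (Rule 3).

Yes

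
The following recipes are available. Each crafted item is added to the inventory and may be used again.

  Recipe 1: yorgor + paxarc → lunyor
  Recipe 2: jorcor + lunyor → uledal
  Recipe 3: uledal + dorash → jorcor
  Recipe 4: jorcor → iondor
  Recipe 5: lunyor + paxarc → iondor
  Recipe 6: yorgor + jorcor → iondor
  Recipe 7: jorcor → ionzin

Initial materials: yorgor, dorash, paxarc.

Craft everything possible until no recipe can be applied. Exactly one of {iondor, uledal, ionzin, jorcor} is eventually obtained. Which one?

Using Recipe 1, yorgor and paxarc make lunyor.
lunyor + paxarc → iondor (Recipe 5).
uledal would need jorcor and lunyor (Recipe 2), but jorcor is never obtained. ionzin would need jorcor (Recipe 7), but jorcor is never obtained. jorcor would need uledal and dorash (Recipe 3), but uledal is never obtained.

iondor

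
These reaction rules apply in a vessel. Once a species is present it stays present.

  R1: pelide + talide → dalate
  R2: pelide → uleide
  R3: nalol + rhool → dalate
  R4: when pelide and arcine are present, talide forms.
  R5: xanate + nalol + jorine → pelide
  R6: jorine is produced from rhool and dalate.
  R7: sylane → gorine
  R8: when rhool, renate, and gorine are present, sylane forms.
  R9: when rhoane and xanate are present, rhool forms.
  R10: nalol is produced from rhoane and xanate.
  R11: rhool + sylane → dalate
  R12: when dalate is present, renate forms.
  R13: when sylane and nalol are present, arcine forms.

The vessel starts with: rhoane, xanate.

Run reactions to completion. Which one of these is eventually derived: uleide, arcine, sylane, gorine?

rhoane and xanate present → nalol forms (R10).
rhoane and xanate present → rhool forms (R9).
nalol and rhool present → dalate forms (R3).
rhool and dalate present → jorine forms (R6).
xanate, nalol, and jorine present → pelide forms (R5).
pelide present → uleide forms (R2).
arcine would need sylane and nalol (R13), but sylane never forms. sylane would need rhool, renate, and gorine (R8), but gorine never forms. gorine would need sylane (R7), but sylane never forms.

uleide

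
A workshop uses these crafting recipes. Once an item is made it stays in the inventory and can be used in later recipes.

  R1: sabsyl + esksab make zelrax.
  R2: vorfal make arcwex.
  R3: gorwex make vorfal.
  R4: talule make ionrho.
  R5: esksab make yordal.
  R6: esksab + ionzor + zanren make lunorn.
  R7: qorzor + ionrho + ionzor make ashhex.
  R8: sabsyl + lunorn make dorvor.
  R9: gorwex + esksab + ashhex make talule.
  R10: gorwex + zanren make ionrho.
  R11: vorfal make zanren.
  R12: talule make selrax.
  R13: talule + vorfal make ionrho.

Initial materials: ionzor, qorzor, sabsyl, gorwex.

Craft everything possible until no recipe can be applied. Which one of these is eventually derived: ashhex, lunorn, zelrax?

ashhex

gorwex → vorfal (R3).
Using R11, vorfal makes zanren.
Using R10, gorwex and zanren make ionrho.
qorzor + ionrho + ionzor → ashhex (R7).
zelrax would need sabsyl and esksab (R1), but esksab is never obtained. lunorn would need esksab, ionzor, and zanren (R6), but esksab is never obtained.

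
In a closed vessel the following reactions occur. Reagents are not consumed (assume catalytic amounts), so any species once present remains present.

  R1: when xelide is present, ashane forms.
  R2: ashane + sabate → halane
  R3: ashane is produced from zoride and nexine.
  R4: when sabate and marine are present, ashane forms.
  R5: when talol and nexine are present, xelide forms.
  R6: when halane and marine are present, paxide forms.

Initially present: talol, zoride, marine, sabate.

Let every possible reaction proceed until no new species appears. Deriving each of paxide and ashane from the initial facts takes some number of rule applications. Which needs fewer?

ashane

ashane: sabate and marine present → ashane forms (R4). [1 rule application]
paxide: sabate and marine present → ashane forms (R4). ashane and sabate present → halane forms (R2). halane and marine present → paxide forms (R6). [3 rule applications]
ashane needs fewer.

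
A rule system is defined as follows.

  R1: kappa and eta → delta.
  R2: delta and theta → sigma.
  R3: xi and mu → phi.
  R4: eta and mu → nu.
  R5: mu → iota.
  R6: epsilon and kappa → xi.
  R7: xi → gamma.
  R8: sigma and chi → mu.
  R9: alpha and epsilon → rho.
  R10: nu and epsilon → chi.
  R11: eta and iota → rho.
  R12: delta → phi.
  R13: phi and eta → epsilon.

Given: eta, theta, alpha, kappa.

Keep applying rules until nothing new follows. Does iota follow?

No

iota would need mu (R5), but mu is never established.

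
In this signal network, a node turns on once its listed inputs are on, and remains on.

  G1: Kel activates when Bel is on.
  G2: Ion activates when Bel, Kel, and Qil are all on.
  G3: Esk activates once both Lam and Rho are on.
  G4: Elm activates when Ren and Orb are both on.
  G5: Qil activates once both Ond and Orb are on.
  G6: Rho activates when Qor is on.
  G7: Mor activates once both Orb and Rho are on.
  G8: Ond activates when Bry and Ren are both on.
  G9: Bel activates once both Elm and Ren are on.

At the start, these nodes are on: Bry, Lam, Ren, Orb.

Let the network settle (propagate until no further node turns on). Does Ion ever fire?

Bry and Ren are on, so Ond activates (G8).
Ren and Orb are on, so Elm activates (G4).
G9: Elm and Ren on → Bel on.
Ond and Orb are on, so Qil activates (G5).
Bel is on, so Kel activates (G1).
Bel, Kel, and Qil are on, so Ion activates (G2).

Yes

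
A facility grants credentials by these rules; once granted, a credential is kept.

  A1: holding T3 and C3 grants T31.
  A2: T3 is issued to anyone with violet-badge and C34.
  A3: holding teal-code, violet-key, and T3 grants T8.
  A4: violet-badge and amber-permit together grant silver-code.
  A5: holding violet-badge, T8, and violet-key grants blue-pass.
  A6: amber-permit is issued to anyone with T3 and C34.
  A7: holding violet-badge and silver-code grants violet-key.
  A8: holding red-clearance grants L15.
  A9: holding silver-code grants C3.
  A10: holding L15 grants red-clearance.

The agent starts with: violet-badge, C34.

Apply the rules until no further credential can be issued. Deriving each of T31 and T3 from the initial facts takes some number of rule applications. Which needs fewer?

T3: Holding violet-badge and C34 grants T3 (A2). [1 rule application]
T31: Holding violet-badge and C34 grants T3 (A2). Holding T3 and C34 grants amber-permit (A6). Holding violet-badge and amber-permit grants silver-code (A4). Holding silver-code grants C3 (A9). Holding T3 and C3 grants T31 (A1). [5 rule applications]
T3 needs fewer.

T3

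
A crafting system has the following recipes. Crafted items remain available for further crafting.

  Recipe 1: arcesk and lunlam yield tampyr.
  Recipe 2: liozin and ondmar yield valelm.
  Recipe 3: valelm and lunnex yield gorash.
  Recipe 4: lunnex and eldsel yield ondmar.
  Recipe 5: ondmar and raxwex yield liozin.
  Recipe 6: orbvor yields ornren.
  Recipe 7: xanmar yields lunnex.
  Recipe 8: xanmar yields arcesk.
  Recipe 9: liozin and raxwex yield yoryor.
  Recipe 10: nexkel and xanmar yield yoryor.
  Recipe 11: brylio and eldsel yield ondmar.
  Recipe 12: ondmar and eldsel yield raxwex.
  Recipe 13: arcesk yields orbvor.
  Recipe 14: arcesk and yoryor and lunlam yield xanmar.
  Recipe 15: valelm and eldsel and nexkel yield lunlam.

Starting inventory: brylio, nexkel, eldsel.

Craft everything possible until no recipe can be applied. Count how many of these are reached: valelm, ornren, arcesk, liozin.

2

brylio and eldsel → ondmar (Recipe 11).
ondmar and eldsel → raxwex (Recipe 12).
ondmar and raxwex → liozin (Recipe 5).
liozin and ondmar → valelm (Recipe 2).
valelm: reached.
ornren would need orbvor (Recipe 6), but orbvor is never obtained.
arcesk would need xanmar (Recipe 8), but xanmar is never obtained.
liozin: reached.
Reached: valelm and liozin — 2 of the 4.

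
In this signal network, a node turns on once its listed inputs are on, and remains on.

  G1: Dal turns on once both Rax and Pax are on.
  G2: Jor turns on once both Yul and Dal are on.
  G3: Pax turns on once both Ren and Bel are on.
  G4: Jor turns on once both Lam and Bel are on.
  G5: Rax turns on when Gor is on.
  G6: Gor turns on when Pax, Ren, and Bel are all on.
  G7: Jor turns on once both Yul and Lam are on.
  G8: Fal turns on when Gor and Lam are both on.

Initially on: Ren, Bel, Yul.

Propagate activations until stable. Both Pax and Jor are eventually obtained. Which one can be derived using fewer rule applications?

Pax

Pax: G3: Ren and Bel on → Pax on. [1 rule application]
Jor: Ren and Bel are on, so Pax turns on (G3). Pax, Ren, and Bel are on, so Gor turns on (G6). Gor is on, so Rax turns on (G5). Rax and Pax are on, so Dal turns on (G1). Yul and Dal are on, so Jor turns on (G2). [5 rule applications]
Pax needs fewer.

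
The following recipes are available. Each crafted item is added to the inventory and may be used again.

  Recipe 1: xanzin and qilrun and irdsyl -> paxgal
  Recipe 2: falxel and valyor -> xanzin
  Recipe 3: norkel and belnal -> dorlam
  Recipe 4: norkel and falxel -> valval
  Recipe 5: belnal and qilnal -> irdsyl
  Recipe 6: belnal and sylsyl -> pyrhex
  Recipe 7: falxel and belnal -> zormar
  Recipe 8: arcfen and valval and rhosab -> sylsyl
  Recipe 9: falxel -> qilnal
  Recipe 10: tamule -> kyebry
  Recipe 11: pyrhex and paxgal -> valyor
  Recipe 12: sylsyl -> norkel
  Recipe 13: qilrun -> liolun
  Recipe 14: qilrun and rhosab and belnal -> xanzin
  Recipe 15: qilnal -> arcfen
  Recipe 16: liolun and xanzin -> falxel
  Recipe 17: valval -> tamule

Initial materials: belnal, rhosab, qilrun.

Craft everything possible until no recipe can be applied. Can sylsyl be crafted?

No

sylsyl would need arcfen, valval, and rhosab (Recipe 8), but valval is never obtained.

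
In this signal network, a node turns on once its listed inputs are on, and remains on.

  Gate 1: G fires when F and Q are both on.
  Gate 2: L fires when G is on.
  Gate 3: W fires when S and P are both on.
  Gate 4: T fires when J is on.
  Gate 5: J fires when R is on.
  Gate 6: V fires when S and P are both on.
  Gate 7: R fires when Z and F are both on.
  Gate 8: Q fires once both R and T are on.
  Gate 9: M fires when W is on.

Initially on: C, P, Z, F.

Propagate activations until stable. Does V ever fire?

V would need S and P (Gate 6), but S never turns on.

No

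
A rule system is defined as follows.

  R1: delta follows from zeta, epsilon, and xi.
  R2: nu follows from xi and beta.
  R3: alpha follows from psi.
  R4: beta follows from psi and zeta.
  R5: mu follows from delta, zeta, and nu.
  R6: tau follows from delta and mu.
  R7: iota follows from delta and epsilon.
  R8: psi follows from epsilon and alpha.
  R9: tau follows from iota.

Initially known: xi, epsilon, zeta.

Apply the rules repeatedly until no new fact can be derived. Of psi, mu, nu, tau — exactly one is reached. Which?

zeta, epsilon, and xi hold, so delta follows (R1).
delta and epsilon hold, so iota follows (R7).
From iota, R9 gives tau.
nu would need xi and beta (R2), but beta is never established. mu would need delta, zeta, and nu (R5), but nu is never established. psi would need epsilon and alpha (R8), but alpha is never established.

tau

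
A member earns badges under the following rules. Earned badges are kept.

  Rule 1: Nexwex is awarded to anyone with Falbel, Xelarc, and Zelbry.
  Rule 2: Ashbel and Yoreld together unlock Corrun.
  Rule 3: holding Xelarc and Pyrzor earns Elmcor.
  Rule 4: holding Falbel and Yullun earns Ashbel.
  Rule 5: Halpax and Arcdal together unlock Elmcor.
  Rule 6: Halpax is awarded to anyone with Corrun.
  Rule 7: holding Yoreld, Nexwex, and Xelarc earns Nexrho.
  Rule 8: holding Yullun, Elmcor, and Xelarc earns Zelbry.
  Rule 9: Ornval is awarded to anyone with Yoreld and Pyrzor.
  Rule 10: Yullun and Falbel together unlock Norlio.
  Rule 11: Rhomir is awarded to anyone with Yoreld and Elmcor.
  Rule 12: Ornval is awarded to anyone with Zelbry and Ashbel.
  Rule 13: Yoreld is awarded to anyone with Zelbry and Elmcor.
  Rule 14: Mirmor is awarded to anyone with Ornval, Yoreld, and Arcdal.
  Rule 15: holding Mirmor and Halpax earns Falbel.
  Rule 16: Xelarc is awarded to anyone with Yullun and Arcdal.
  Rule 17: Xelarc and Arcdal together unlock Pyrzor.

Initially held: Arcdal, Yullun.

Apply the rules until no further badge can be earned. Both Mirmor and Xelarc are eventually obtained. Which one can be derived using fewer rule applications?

Xelarc: With Yullun and Arcdal, Xelarc is earned (Rule 16). [1 rule application]
Mirmor: With Yullun and Arcdal, Xelarc is earned (Rule 16). With Xelarc and Arcdal, Pyrzor is earned (Rule 17). With Xelarc and Pyrzor, Elmcor is earned (Rule 3). With Yullun, Elmcor, and Xelarc, Zelbry is earned (Rule 8). With Zelbry and Elmcor, Yoreld is earned (Rule 13). With Yoreld and Pyrzor, Ornval is earned (Rule 9). With Ornval, Yoreld, and Arcdal, Mirmor is earned (Rule 14). [7 rule applications]
Xelarc needs fewer.

Xelarc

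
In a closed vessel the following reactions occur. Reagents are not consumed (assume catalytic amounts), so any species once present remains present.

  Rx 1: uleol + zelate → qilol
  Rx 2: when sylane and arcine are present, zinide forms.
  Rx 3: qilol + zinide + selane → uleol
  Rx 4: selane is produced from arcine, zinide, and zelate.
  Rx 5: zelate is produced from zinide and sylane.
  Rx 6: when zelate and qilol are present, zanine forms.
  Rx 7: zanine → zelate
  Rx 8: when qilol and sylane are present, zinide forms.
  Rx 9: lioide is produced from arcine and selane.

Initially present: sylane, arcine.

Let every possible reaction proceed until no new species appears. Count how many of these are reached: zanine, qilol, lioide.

1

sylane and arcine present → zinide forms (Rx 2).
zinide and sylane present → zelate forms (Rx 5).
arcine, zinide, and zelate present → selane forms (Rx 4).
arcine and selane present → lioide forms (Rx 9).
zanine would need zelate and qilol (Rx 6), but qilol never forms.
qilol would need uleol and zelate (Rx 1), but uleol never forms.
lioide: reached.
Reached: lioide — 1 of the 3.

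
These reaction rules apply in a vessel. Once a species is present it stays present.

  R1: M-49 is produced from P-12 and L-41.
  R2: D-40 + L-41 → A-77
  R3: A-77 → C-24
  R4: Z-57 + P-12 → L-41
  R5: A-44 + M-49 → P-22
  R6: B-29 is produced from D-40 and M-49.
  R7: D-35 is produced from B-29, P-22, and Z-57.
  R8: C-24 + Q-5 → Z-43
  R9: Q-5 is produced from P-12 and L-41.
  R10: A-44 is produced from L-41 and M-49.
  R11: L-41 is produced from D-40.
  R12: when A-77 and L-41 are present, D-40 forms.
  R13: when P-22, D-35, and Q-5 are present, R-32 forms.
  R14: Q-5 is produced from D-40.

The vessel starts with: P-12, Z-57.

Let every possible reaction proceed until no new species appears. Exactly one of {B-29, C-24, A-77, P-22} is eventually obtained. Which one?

Z-57 and P-12 present → L-41 forms (R4).
P-12 and L-41 present → M-49 forms (R1).
L-41 and M-49 present → A-44 forms (R10).
A-44 and M-49 present → P-22 forms (R5).
C-24 would need A-77 (R3), but A-77 never forms. B-29 would need D-40 and M-49 (R6), but D-40 never forms. A-77 would need D-40 and L-41 (R2), but D-40 never forms.

P-22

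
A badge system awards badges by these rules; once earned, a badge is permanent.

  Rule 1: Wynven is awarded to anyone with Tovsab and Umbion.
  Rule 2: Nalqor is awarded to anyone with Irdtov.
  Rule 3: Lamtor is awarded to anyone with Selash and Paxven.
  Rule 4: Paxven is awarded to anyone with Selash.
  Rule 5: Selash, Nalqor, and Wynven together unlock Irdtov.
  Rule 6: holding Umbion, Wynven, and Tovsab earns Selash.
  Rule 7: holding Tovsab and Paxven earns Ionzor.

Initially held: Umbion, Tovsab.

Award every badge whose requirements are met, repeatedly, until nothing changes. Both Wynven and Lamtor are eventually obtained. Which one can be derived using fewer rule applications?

Wynven: With Tovsab and Umbion, Wynven is earned (Rule 1). [1 rule application]
Lamtor: With Tovsab and Umbion, Wynven is earned (Rule 1). With Umbion, Wynven, and Tovsab, Selash is earned (Rule 6). With Selash, Paxven is earned (Rule 4). With Selash and Paxven, Lamtor is earned (Rule 3). [4 rule applications]
Wynven needs fewer.

Wynven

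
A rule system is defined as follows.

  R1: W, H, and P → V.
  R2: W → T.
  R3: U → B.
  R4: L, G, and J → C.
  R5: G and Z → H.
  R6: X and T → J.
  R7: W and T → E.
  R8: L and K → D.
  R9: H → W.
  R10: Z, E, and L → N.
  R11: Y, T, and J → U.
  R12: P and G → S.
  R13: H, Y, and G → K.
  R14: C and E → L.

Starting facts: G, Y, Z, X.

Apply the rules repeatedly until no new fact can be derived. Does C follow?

No

C would need L, G, and J (R4), but L is never established.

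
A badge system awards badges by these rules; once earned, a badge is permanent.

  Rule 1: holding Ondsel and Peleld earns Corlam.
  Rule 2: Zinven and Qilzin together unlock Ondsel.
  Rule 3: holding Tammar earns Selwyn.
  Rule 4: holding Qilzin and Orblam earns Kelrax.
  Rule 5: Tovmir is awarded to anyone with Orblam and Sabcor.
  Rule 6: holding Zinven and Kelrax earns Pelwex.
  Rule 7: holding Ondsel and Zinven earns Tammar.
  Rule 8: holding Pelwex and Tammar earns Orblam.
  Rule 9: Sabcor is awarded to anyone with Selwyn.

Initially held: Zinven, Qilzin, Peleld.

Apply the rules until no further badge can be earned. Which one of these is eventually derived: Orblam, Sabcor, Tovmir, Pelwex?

Sabcor

With Zinven and Qilzin, Ondsel is earned (Rule 2).
With Ondsel and Zinven, Tammar is earned (Rule 7).
With Tammar, Selwyn is earned (Rule 3).
With Selwyn, Sabcor is earned (Rule 9).
Pelwex would need Zinven and Kelrax (Rule 6), but Kelrax is never earned. Orblam would need Pelwex and Tammar (Rule 8), but Pelwex is never earned. Tovmir would need Orblam and Sabcor (Rule 5), but Orblam is never earned.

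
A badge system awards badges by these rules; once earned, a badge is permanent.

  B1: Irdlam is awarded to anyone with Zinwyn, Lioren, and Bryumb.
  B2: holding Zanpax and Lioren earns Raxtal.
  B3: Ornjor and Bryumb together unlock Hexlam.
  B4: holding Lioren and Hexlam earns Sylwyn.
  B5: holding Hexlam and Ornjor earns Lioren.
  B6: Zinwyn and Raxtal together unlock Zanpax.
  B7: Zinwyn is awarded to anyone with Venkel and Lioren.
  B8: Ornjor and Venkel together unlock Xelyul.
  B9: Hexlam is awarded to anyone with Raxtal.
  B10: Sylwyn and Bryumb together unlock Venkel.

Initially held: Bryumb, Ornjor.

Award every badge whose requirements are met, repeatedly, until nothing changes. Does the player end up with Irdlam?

Yes

With Ornjor and Bryumb, Hexlam is earned (B3).
With Hexlam and Ornjor, Lioren is earned (B5).
With Lioren and Hexlam, Sylwyn is earned (B4).
With Sylwyn and Bryumb, Venkel is earned (B10).
With Venkel and Lioren, Zinwyn is earned (B7).
With Zinwyn, Lioren, and Bryumb, Irdlam is earned (B1).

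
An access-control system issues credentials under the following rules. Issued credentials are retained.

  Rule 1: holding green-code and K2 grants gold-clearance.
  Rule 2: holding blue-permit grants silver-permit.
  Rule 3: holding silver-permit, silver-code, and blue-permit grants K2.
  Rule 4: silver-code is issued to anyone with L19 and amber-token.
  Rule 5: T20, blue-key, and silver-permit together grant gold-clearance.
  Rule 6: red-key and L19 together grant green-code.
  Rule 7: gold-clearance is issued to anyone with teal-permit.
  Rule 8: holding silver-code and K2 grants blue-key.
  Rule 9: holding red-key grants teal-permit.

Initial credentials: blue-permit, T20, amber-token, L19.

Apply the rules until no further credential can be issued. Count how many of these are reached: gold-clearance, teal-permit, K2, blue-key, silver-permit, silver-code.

5

Holding blue-permit grants silver-permit (Rule 2).
Holding L19 and amber-token grants silver-code (Rule 4).
Holding silver-permit, silver-code, and blue-permit grants K2 (Rule 3).
Holding silver-code and K2 grants blue-key (Rule 8).
Holding T20, blue-key, and silver-permit grants gold-clearance (Rule 5).
gold-clearance: reached.
teal-permit would need red-key (Rule 9), but red-key is never granted.
K2: reached.
blue-key: reached.
silver-permit: reached.
silver-code: reached.
Reached: gold-clearance, K2, blue-key, silver-permit, and silver-code — 5 of the 6.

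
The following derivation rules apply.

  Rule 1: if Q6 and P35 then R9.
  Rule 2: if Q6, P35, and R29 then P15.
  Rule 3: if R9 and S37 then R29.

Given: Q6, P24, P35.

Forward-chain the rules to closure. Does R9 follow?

Yes

Q6 and P35 hold, so R9 follows (Rule 1).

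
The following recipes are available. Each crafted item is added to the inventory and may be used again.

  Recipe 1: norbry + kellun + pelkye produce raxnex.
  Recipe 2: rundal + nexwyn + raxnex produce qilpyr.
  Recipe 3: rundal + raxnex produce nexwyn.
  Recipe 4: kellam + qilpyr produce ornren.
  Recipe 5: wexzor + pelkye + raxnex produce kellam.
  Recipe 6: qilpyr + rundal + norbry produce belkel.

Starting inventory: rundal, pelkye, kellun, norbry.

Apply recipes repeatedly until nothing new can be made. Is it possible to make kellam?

kellam would need wexzor, pelkye, and raxnex (Recipe 5), but wexzor is never obtained.

No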